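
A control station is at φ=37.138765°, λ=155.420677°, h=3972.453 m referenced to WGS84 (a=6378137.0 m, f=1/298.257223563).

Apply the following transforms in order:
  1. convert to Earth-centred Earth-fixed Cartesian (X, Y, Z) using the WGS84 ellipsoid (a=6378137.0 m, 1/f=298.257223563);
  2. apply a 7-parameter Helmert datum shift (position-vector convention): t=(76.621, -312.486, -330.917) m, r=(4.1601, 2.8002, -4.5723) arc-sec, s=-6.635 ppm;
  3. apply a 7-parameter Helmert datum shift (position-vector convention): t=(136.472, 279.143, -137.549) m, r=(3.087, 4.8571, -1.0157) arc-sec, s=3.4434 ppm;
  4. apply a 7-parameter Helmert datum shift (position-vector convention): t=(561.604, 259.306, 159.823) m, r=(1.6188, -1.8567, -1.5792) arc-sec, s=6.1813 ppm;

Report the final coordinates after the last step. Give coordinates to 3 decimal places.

X=-4631359.637 m, Y=2119040.134 m, Z=3832003.413 m

start: φ=37.138765°, λ=155.420677°, h=3972.453 m
→ ECEF (a=6378137.000, f=1/298.257223563): X=-4632301.8714, Y=2118811.5900, Z=3832079.2650
→ Helmert 7p (PV): X=-4632095.5243, Y=2118510.4422, Z=3831828.5422
→ Helmert 7p (PV): X=-4631874.3386, Y=2118762.3416, Z=3831844.9703
→ Helmert 7p (PV): X=-4631359.6366, Y=2119040.1339, Z=3832003.4133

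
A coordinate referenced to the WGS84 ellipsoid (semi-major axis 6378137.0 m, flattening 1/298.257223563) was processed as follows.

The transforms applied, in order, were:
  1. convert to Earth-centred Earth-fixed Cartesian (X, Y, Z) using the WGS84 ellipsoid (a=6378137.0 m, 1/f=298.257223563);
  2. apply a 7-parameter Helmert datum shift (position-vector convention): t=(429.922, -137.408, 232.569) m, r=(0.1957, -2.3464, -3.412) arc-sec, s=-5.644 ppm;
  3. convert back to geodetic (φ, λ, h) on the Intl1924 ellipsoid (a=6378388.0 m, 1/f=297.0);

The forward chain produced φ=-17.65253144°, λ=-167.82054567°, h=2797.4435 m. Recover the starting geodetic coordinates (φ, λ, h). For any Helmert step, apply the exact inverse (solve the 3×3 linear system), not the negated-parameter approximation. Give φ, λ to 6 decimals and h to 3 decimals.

start: φ=-17.652531°, λ=-167.820546°, h=2797.443 m
→ ECEF (a=6378388.000, f=1/297.0): X=-5945684.9977, Y=-1283271.0459, Z=-1922645.3270
→ Helmert⁻¹: X=-5946149.1260, Y=-1283241.0646, Z=-1922819.8898
→ geod (Bowring, a=6378137.000): φ=-17.65233300°, λ=-167.82174400°, h=3519.2950 m

φ=-17.652333°, λ=-167.821744°, h=3519.295 m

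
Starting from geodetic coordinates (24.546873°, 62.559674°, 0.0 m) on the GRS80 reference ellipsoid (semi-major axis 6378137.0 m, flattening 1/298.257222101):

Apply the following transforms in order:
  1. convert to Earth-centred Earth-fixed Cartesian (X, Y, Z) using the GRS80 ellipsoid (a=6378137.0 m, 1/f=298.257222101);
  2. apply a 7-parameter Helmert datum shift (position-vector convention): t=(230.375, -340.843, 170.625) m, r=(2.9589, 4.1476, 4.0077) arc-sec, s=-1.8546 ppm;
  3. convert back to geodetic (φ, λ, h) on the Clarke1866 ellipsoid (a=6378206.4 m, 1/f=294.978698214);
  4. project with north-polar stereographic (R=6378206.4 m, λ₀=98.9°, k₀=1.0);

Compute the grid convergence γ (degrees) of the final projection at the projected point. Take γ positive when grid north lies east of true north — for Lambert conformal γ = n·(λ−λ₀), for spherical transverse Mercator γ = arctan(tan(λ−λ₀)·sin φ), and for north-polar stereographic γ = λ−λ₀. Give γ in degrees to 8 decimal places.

start: φ=24.546873°, λ=62.559674°, h=0.000 m
→ ECEF (a=6378137.000, f=1/298.257222101): X=2675107.7819, Y=5151927.9411, Z=2633501.0568
→ Helmert 7p (PV): X=2675286.0492, Y=5151591.7424, Z=2633686.9114
→ geod (Bowring, a=6378206.400): φ=24.55083021°, λ=62.55658320°, h=-147.9012 m
→ into stereo (λ₀=98.9°): φ=24.55083021°, λ−λ₀=-36.34341680°
convergence γ = -36.34341680°

-36.34341680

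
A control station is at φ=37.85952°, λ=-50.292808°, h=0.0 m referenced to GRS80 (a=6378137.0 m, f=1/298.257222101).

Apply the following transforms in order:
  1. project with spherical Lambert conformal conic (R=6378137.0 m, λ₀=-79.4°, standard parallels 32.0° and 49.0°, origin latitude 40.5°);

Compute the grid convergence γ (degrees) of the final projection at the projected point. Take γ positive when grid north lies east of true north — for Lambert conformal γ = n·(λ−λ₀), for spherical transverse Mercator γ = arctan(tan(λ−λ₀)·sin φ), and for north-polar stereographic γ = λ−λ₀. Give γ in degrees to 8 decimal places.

18.97384560

start: φ=37.859520°, λ=-50.292808°, h=0.000 m
→ into lcc (λ₀=-79.4°): φ=37.85952000°, λ−λ₀=29.10719200°
convergence γ = 18.97384560°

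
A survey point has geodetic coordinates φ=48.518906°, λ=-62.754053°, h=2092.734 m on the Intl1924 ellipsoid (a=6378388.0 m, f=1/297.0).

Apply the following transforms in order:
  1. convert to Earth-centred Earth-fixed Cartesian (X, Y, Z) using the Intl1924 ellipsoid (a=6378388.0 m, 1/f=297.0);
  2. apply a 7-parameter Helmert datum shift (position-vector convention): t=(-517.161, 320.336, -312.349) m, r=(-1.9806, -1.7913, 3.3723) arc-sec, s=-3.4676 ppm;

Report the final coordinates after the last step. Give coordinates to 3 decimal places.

start: φ=48.518906°, λ=-62.754053°, h=2092.734 m
→ ECEF (a=6378388.000, f=1/297.0): X=1938486.6196, Y=-3764458.5107, Z=4756947.8421
→ Helmert 7p (PV): X=1937982.9716, Y=-3764047.7510, Z=4756671.9796

X=1937982.972 m, Y=-3764047.751 m, Z=4756671.980 m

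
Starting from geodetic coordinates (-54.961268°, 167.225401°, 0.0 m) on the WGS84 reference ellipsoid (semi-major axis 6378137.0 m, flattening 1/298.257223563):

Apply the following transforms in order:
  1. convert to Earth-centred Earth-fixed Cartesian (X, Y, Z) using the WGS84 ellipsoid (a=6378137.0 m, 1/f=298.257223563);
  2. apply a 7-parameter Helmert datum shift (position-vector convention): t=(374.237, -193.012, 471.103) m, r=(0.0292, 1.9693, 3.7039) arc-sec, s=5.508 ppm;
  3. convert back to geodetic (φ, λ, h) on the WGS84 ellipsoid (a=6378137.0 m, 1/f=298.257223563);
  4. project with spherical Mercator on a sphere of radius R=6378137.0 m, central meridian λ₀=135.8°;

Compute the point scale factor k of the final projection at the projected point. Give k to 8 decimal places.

start: φ=-54.961268°, λ=167.225401°, h=0.000 m
→ ECEF (a=6378137.000, f=1/298.257223563): X=-3579279.8381, Y=811523.8829, Z=-5198909.2004
→ Helmert 7p (PV): X=-3578989.5249, Y=811271.8032, Z=-5198432.4450
→ geod (Bowring, a=6378137.000): φ=-54.96130149°, λ=167.22823703°, h=-584.9009 m
→ into merc (λ₀=135.8°): φ=-54.96130149°, λ−λ₀=31.42823703°
scale k = 1.74176709

1.74176709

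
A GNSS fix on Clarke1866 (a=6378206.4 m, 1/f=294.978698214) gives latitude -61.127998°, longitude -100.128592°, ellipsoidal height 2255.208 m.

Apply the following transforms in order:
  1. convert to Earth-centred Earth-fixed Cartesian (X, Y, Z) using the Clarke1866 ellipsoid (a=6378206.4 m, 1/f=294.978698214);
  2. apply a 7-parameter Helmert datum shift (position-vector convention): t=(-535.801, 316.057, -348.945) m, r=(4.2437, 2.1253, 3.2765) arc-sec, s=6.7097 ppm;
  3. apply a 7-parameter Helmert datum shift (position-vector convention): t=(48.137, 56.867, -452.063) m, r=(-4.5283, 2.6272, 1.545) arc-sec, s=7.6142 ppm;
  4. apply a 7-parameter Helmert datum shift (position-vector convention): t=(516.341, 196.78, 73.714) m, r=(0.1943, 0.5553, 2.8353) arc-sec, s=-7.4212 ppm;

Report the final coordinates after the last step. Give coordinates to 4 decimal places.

start: φ=-61.127998°, λ=-100.128592°, h=2255.208 m
→ ECEF (a=6378206.400, f=1/294.978698214): X=-543200.5161, Y=-3040720.6150, Z=-5564022.1251
→ Helmert 7p (PV): X=-543748.9906, Y=-3040319.1139, Z=-5564465.3663
→ Helmert 7p (PV): X=-543753.0957, Y=-3040411.6316, Z=-5564886.1253
→ Helmert 7p (PV): X=-543205.9080, Y=-3040194.5204, Z=-5564772.5133

X=-543205.9080 m, Y=-3040194.5204 m, Z=-5564772.5133 m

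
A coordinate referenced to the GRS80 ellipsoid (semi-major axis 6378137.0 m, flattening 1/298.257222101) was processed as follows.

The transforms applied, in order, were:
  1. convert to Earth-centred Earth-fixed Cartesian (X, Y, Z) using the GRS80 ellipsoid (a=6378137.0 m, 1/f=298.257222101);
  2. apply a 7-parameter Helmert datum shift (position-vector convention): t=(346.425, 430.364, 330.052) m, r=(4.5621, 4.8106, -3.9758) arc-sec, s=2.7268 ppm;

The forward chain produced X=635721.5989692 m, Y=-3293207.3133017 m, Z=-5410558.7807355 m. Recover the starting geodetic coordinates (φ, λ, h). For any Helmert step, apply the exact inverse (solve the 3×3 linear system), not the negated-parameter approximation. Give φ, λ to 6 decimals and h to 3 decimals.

start: X=635721.5990, Y=-3293207.3133, Z=-5410558.7807 m
→ Helmert⁻¹: X=635563.1217, Y=-3293736.1197, Z=-5410786.4057
→ geod (Bowring, a=6378137.000): φ=-58.37455300°, λ=-79.07837200°, h=3590.4800 m

φ=-58.374553°, λ=-79.078372°, h=3590.480 m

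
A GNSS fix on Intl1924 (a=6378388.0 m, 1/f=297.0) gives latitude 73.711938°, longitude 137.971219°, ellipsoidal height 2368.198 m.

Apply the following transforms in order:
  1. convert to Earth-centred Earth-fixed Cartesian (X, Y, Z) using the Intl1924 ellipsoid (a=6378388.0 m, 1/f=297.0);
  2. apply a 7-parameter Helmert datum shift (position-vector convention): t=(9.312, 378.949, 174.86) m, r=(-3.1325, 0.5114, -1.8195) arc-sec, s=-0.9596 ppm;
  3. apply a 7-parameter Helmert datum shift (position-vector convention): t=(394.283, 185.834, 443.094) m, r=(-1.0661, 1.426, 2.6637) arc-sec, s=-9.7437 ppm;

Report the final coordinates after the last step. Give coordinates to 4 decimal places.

start: φ=73.711938°, λ=137.971219°, h=2368.198 m
→ ECEF (a=6378388.000, f=1/297.0): X=-1333457.1922, Y=1201863.6709, Z=6102418.8599
→ Helmert 7p (PV): X=-1333420.8688, Y=1202345.9053, Z=6102572.9177
→ Helmert 7p (PV): X=-1332986.9309, Y=1202534.3458, Z=6102959.5541

X=-1332986.9309 m, Y=1202534.3458 m, Z=6102959.5541 m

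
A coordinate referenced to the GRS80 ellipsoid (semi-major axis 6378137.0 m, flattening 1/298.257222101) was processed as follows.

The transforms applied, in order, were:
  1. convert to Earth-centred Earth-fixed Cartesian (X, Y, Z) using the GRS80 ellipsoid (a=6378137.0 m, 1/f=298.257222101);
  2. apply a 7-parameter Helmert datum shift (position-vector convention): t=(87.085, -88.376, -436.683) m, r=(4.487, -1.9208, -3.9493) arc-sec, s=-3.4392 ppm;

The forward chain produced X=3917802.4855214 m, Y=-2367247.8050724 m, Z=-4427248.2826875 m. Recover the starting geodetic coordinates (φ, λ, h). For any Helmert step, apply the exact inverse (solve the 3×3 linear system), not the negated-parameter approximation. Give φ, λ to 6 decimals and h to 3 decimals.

φ=-44.234457°, λ=-31.141385°, h=24.859 m

start: X=3917802.4855, Y=-2367247.8051, Z=-4427248.2827 m
→ Helmert⁻¹: X=3917732.9745, Y=-2367188.8574, Z=-4426811.8127
→ geod (Bowring, a=6378137.000): φ=-44.23445700°, λ=-31.14138500°, h=24.8590 m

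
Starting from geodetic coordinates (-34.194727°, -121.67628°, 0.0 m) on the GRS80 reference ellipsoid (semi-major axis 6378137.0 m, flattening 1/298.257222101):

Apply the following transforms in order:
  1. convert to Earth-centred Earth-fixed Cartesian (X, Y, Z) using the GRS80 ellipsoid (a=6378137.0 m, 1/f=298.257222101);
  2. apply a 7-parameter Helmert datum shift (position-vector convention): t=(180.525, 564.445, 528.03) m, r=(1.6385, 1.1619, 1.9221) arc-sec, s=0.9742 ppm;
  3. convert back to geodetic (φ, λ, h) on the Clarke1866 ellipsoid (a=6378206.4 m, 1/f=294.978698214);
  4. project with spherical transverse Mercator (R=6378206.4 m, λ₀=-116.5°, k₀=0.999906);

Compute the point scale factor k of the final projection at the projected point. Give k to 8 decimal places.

start: φ=-34.194727°, λ=-121.676280°, h=0.000 m
→ ECEF (a=6378137.000, f=1/298.257222101): X=-2773233.8842, Y=-4494409.0645, Z=-3564333.1543
→ Helmert 7p (PV): X=-2773034.2573, Y=-4493846.5268, Z=-3563828.6771
→ geod (Bowring, a=6378206.400): φ=-34.19591366°, λ=-121.67764184°, h=-760.6295 m
→ into tm (λ₀=-116.5°): φ=-34.19591366°, λ−λ₀=-5.17764184°
scale k = 1.00270319

1.00270319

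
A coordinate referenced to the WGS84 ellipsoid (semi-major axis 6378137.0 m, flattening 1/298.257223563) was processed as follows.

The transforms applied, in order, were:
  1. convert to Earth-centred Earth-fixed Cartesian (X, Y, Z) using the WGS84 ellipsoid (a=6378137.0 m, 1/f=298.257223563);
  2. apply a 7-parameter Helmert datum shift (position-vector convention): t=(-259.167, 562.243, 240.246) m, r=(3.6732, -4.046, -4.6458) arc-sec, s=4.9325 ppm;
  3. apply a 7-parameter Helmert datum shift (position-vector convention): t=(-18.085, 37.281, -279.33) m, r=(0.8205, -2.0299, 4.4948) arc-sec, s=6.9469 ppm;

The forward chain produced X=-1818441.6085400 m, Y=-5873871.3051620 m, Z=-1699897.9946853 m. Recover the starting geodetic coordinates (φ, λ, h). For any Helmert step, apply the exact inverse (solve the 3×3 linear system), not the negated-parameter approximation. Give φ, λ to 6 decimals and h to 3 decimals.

start: X=-1818441.6085, Y=-5873871.3052, Z=-1699897.9947 m
→ Helmert⁻¹: X=-1818555.6162, Y=-5873834.9128, Z=-1699565.5954
→ Helmert⁻¹: X=-1818188.5074, Y=-5874439.4002, Z=-1699657.1793
→ geod (Bowring, a=6378137.000): φ=-15.54958600°, λ=-107.19773700°, h=3331.5850 m

φ=-15.549586°, λ=-107.197737°, h=3331.585 m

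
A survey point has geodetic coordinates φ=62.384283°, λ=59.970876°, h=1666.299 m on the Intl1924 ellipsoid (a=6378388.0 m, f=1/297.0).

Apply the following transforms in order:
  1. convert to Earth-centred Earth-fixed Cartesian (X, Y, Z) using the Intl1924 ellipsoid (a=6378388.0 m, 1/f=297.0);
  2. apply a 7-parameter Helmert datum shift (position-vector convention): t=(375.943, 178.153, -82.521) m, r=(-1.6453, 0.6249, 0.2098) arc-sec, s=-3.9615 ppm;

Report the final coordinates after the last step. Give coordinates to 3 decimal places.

X=1484308.928 m, Y=2567432.368 m, Z=5629965.419 m

start: φ=62.384283°, λ=59.970876°, h=1666.299 m
→ ECEF (a=6378388.000, f=1/297.0): X=1483924.4176, Y=2567217.9670, Z=5630095.2173
→ Helmert 7p (PV): X=1484308.9277, Y=2567432.3684, Z=5629965.4193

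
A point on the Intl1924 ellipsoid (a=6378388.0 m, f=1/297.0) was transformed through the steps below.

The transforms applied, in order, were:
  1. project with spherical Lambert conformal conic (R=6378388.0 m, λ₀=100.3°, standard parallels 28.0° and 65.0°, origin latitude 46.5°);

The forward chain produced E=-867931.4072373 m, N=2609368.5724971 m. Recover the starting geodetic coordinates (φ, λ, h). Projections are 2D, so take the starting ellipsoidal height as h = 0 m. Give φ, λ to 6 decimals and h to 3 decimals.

φ=69.447781°, λ=78.613962°, h=0.000 m

start: E=-867931.4072, N=2609368.5725 m
→ lcc⁻¹: φ=69.44778100°, λ=78.61396200°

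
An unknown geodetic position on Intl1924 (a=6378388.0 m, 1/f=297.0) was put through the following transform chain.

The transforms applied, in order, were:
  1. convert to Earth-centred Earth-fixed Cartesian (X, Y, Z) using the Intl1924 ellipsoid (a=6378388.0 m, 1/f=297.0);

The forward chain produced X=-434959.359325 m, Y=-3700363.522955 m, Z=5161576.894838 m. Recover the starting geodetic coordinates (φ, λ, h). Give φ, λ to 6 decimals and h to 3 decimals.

φ=54.359862°, λ=-96.704071°, h=1582.819 m

start: X=-434959.3593, Y=-3700363.5230, Z=5161576.8948 m
→ geod (Bowring, a=6378388.000): φ=54.35986200°, λ=-96.70407100°, h=1582.8190 m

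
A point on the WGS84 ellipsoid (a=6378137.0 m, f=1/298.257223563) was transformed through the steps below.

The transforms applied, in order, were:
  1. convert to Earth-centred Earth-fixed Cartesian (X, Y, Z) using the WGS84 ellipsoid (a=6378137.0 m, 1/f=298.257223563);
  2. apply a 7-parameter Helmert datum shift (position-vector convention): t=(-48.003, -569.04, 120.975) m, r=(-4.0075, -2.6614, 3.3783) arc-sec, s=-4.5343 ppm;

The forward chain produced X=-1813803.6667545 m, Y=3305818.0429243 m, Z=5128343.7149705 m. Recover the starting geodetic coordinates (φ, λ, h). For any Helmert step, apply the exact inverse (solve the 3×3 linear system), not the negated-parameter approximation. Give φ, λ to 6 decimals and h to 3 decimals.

start: X=-1813803.6668, Y=3305818.0429, Z=5128343.7150 m
→ Helmert⁻¹: X=-1813643.5652, Y=3306332.1419, Z=5128333.6325
→ geod (Bowring, a=6378137.000): φ=53.85475200°, λ=118.74637200°, h=1373.1810 m

φ=53.854752°, λ=118.746372°, h=1373.181 m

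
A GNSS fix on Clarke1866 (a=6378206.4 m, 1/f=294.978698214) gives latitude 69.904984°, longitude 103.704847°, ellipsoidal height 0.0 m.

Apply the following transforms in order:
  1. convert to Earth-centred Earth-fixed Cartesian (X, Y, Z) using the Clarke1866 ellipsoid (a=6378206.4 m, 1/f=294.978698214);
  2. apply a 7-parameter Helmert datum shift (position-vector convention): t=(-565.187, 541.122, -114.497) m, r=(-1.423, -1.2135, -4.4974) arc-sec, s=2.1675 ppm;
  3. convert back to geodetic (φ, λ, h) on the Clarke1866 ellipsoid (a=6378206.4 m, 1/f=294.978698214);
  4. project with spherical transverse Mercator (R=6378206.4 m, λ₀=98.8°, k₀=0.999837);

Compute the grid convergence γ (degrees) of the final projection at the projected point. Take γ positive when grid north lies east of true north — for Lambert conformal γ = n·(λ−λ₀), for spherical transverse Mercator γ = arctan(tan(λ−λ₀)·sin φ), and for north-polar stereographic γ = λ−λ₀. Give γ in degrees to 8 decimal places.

start: φ=69.904984°, λ=103.704847°, h=0.000 m
→ ECEF (a=6378206.400, f=1/294.978698214): X=-520746.5908, Y=2135403.2690, Z=5967221.6064
→ Helmert 7p (PV): X=-521301.4526, Y=2136001.5412, Z=5967102.2478
→ geod (Bowring, a=6378206.400): φ=69.89861694°, λ=103.71520080°, h=132.8262 m
→ into tm (λ₀=98.8°): φ=69.89861694°, λ−λ₀=4.91520080°
convergence γ = 4.61713222°

4.61713222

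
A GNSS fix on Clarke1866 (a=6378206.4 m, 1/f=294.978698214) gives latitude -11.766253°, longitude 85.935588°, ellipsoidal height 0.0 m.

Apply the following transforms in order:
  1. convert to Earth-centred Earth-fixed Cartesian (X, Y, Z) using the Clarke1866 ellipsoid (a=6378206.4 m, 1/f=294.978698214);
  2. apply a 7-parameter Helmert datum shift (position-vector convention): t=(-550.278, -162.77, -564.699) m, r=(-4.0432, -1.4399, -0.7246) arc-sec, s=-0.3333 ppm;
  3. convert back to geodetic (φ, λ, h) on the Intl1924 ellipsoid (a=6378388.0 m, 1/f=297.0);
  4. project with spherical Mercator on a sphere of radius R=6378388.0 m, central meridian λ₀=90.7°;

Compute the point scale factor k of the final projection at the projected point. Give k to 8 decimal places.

1.02148539

start: φ=-11.766253°, λ=85.935588°, h=0.000 m
→ ECEF (a=6378206.400, f=1/294.978698214): X=442636.9981, Y=6229357.9960, Z=-1292018.7002
→ Helmert 7p (PV): X=442117.4754, Y=6229166.2687, Z=-1292701.9863
→ geod (Bowring, a=6378388.000): φ=-11.77219333°, λ=85.94021790°, h=-271.5603 m
→ into merc (λ₀=90.7°): φ=-11.77219333°, λ−λ₀=-4.75978210°
scale k = 1.02148539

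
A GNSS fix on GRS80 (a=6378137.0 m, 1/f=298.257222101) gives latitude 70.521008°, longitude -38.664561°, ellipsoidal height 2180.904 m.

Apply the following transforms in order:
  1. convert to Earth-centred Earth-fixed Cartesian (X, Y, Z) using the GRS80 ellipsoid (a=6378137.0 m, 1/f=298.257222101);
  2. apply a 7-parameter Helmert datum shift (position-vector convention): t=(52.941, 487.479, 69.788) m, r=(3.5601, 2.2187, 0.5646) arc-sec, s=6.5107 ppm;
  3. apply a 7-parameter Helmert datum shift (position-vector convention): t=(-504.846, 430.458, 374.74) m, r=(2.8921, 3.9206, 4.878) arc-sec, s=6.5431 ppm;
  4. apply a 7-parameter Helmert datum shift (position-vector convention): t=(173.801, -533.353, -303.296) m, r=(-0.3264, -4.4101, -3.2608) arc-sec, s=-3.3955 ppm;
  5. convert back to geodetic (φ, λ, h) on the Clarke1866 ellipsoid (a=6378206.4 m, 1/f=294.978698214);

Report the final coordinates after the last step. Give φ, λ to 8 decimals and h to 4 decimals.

start: φ=70.521008°, λ=-38.664561°, h=2180.904 m
→ ECEF (a=6378137.000, f=1/298.257222101): X=1666219.9600, Y=-1333202.6552, Z=5992727.8706
→ Helmert 7p (PV): X=1666351.8601, Y=-1332822.7296, Z=5992795.7416
→ Helmert 7p (PV): X=1666003.3471, Y=-1332445.6116, Z=5993159.3314
→ Helmert 7p (PV): X=1666022.2890, Y=-1332991.2939, Z=5992873.4145
→ geod (Bowring, a=6378206.400): φ=70.52520567°, λ=-38.66344558°, h=2364.6125 m

φ=70.52520567°, λ=-38.66344558°, h=2364.6125 m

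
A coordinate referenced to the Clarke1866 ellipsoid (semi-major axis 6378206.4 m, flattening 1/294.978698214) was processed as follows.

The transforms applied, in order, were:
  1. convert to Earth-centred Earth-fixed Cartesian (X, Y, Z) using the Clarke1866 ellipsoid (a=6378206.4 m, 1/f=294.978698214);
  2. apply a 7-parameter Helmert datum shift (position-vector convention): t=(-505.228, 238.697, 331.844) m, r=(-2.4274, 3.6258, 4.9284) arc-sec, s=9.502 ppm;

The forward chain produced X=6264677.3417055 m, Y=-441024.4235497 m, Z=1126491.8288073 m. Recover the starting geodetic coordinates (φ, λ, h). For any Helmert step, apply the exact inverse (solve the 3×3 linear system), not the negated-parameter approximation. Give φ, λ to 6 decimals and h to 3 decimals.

start: X=6264677.3417, Y=-441024.4235, Z=1126491.8288 m
→ Helmert⁻¹: X=6265092.6936, Y=-441421.8772, Z=1126254.2195
→ geod (Bowring, a=6378206.400): φ=10.23413000°, λ=-4.03024900°, h=3276.8160 m

φ=10.234130°, λ=-4.030249°, h=3276.816 m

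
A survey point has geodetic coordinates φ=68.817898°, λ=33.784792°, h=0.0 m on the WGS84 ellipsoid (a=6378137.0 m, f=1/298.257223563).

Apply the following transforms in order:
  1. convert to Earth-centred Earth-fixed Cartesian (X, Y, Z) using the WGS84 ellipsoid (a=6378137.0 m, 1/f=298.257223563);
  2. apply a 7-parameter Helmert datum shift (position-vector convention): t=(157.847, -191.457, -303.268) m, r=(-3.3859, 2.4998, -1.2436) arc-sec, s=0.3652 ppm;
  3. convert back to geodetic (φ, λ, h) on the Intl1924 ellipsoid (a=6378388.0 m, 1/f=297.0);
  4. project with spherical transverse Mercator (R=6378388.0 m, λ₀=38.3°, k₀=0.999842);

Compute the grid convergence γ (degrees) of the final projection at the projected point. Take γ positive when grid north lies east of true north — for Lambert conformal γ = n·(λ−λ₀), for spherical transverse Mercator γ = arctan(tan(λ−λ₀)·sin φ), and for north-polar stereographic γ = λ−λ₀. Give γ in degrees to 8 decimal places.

-4.21632090

start: φ=68.817898°, λ=33.784792°, h=0.000 m
→ ECEF (a=6378137.000, f=1/298.257223563): X=1921053.5349, Y=1285294.9628, Z=5924663.2322
→ Helmert 7p (PV): X=1921291.6359, Y=1285189.6481, Z=5924317.7474
→ geod (Bowring, a=6378388.000): φ=68.81616737°, λ=33.77934050°, h=-443.3872 m
→ into tm (λ₀=38.3°): φ=68.81616737°, λ−λ₀=-4.52065950°
convergence γ = -4.21632090°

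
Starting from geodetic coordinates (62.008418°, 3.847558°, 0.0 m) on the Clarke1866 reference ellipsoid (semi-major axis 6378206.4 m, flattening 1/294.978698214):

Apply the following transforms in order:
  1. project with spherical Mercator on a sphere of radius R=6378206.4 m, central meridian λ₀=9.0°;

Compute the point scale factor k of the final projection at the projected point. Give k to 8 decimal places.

2.13064323

start: φ=62.008418°, λ=3.847558°, h=0.000 m
→ into merc (λ₀=9.0°): φ=62.00841800°, λ−λ₀=-5.15244200°
scale k = 2.13064323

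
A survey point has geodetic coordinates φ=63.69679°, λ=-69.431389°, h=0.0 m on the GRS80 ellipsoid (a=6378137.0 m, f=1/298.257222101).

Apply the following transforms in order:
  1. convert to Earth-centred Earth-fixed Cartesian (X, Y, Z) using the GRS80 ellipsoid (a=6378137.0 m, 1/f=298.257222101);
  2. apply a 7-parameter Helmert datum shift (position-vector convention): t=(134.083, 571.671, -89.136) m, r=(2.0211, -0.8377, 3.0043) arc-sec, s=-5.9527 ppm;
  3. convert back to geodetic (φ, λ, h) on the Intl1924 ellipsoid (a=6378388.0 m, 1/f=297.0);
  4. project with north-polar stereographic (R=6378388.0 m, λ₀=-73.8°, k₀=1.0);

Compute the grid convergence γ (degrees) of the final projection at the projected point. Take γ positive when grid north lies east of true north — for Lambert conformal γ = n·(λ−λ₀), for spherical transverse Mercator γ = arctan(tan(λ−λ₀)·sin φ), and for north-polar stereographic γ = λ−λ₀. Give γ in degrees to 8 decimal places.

start: φ=63.696790°, λ=-69.431389°, h=0.000 m
→ ECEF (a=6378137.000, f=1/298.257222101): X=995638.5374, Y=-2653266.0113, Z=5694817.5305
→ Helmert 7p (PV): X=995782.2108, Y=-2652719.8453, Z=5694672.5405
→ geod (Bowring, a=6378388.000): φ=63.70057247°, λ=-69.42478886°, h=-511.7994 m
→ into stereo (λ₀=-73.8°): φ=63.70057247°, λ−λ₀=4.37521114°
convergence γ = 4.37521114°

4.37521114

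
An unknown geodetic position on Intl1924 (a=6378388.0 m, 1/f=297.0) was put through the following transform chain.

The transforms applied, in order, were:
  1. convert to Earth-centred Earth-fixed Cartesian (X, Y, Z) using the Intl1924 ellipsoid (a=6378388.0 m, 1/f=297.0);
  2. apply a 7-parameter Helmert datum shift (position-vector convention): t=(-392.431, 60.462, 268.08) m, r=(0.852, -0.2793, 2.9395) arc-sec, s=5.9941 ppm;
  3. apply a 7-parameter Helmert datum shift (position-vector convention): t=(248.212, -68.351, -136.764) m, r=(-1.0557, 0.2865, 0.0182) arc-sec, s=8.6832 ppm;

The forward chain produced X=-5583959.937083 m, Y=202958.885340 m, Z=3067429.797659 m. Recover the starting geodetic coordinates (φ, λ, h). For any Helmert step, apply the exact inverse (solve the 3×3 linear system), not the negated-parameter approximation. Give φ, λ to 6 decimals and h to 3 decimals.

start: X=-5583959.9371, Y=202958.8853, Z=3067429.7977 m
→ Helmert⁻¹: X=-5584163.9036, Y=203010.2660, Z=3067533.2083
→ Helmert⁻¹: X=-5583730.9562, Y=203040.8314, Z=3067253.4651
→ geod (Bowring, a=6378388.000): φ=28.92820000°, λ=177.91747500°, h=561.0040 m

φ=28.928200°, λ=177.917475°, h=561.004 m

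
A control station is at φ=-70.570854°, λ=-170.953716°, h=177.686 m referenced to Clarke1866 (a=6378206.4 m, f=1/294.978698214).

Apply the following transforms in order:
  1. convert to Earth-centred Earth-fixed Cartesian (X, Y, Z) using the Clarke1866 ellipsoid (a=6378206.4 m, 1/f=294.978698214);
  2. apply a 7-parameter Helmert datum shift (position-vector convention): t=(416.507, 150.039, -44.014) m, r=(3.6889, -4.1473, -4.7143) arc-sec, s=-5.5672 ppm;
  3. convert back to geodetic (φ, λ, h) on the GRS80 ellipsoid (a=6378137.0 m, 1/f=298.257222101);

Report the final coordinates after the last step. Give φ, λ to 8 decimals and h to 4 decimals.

φ=-70.57461270°, λ=-170.95959269°, h=-102.6647 m

start: φ=-70.570854°, λ=-170.953716°, h=177.686 m
→ ECEF (a=6378206.400, f=1/294.978698214): X=-2101655.8819, Y=-334610.1373, Z=-5992507.7446
→ Helmert 7p (PV): X=-2101114.8334, Y=-334303.0300, Z=-5992566.6384
→ geod (Bowring, a=6378137.000): φ=-70.57461270°, λ=-170.95959269°, h=-102.6647 m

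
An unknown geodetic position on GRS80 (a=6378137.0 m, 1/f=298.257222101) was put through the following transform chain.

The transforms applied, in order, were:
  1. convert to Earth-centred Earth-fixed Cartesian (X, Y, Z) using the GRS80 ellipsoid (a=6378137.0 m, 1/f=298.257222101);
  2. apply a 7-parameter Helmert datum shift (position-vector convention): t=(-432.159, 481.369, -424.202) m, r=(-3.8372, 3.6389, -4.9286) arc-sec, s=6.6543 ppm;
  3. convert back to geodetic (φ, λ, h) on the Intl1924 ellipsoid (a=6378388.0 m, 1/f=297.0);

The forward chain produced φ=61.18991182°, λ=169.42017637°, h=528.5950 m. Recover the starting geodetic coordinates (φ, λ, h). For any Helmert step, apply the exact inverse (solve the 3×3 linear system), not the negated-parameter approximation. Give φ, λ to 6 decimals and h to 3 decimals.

φ=61.194293°, λ=169.431096°, h=791.328 m

start: φ=61.189912°, λ=169.420176°, h=528.595 m
→ ECEF (a=6378388.000, f=1/297.0): X=-3029620.0730, Y=565873.8307, Z=5566155.8863
→ Helmert⁻¹: X=-3029279.4660, Y=565212.7611, Z=5566500.1195
→ geod (Bowring, a=6378137.000): φ=61.19429300°, λ=169.43109600°, h=791.3280 m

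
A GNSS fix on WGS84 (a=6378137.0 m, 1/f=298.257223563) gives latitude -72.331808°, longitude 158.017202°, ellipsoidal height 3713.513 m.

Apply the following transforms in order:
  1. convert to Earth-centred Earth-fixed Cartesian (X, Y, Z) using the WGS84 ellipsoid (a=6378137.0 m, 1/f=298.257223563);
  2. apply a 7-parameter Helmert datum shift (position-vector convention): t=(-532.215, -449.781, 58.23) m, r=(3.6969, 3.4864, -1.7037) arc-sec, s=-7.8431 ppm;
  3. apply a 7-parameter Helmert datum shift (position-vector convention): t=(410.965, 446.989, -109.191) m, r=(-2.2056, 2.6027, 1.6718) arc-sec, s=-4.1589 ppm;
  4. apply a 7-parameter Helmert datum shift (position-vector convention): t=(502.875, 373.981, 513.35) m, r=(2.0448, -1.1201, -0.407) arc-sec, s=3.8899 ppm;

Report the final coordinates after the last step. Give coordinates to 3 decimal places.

start: φ=-72.331808°, λ=158.017202°, h=3713.513 m
→ ECEF (a=6378137.000, f=1/298.257223563): X=-1801576.8172, Y=727255.1747, Z=-6058564.2055
→ Helmert 7p (PV): X=-1802191.2997, Y=726923.1575, Z=-6058414.9721
→ Helmert 7p (PV): X=-1801855.1776, Y=727287.7338, Z=-6058483.9993
→ Helmert 7p (PV): X=-1801324.9764, Y=727728.1601, Z=-6057996.7911

X=-1801324.976 m, Y=727728.160 m, Z=-6057996.791 m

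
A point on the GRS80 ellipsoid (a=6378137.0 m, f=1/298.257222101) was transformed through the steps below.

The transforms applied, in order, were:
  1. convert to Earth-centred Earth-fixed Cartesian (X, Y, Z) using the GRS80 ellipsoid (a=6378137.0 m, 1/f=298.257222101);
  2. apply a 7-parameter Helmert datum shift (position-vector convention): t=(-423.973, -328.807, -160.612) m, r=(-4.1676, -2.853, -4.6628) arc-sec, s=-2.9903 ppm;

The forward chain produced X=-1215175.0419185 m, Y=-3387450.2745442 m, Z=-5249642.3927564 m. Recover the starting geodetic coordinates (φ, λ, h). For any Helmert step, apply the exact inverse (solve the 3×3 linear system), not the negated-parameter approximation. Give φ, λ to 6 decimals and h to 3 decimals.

φ=-55.750583°, λ=-109.730135°, h=829.561 m

start: X=-1215175.0419, Y=-3387450.2745, Z=-5249642.3928 m
→ Helmert⁻¹: X=-1214750.7444, Y=-3387052.9890, Z=-5249549.1119
→ geod (Bowring, a=6378137.000): φ=-55.75058300°, λ=-109.73013500°, h=829.5610 m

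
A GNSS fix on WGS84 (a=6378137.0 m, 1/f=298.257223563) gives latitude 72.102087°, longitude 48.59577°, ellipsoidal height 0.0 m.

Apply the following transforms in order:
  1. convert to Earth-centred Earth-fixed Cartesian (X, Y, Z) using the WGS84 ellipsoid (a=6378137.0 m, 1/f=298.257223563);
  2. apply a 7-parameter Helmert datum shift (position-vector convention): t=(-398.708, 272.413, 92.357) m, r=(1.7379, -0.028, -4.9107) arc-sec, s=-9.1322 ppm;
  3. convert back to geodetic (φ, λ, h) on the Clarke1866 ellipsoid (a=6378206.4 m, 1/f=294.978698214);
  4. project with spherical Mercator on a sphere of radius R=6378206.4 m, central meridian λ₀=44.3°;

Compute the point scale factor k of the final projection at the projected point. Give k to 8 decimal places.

start: φ=72.102087°, λ=48.595770°, h=0.000 m
→ ECEF (a=6378137.000, f=1/298.257223563): X=1300320.7426, Y=1474704.8728, Z=6047196.8057
→ Helmert 7p (PV): X=1299944.4480, Y=1474881.9105, Z=6047246.5402
→ geod (Bowring, a=6378206.400): φ=72.10446387°, λ=48.60740788°, h=157.6468 m
→ into merc (λ₀=44.3°): φ=72.10446387°, λ−λ₀=4.30740788°
scale k = 3.25433459

3.25433459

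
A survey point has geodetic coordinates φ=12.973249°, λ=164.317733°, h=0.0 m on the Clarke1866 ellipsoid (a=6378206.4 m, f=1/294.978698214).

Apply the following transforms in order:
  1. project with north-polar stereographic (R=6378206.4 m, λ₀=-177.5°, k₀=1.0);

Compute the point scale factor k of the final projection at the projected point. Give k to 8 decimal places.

start: φ=12.973249°, λ=164.317733°, h=0.000 m
→ into stereo (λ₀=-177.5°): φ=12.97324900°, λ−λ₀=-18.18226700°
scale k = 1.63332492

1.63332492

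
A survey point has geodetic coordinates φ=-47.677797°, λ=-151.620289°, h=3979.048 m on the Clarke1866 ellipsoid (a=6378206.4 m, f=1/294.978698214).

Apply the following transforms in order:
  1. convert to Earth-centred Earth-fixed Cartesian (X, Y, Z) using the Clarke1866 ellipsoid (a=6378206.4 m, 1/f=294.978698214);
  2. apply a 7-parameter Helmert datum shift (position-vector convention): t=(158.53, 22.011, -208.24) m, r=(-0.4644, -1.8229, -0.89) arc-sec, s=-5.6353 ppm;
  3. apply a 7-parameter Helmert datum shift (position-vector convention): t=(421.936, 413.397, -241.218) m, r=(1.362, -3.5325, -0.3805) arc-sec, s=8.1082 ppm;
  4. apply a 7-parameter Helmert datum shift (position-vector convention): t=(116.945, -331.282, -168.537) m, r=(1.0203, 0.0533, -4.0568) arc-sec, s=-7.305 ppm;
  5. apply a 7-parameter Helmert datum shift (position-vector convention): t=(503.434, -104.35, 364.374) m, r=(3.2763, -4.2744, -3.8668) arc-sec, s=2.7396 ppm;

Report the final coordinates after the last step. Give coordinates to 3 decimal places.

X=-3786352.775 m, Y=-2045971.295 m, Z=-4696039.002 m

start: φ=-47.677797°, λ=-151.620289°, h=3979.048 m
→ ECEF (a=6378206.400, f=1/294.978698214): X=-3787688.3738, Y=-2046262.4153, Z=-4695567.8483
→ Helmert 7p (PV): X=-3787475.8307, Y=-2046223.1017, Z=-4695778.4944
→ Helmert 7p (PV): X=-3787007.9583, Y=-2045788.3018, Z=-4696136.1633
→ Helmert 7p (PV): X=-3786904.7988, Y=-2046006.9278, Z=-4696279.5360
→ Helmert 7p (PV): X=-3786352.7748, Y=-2045971.2949, Z=-4696039.0025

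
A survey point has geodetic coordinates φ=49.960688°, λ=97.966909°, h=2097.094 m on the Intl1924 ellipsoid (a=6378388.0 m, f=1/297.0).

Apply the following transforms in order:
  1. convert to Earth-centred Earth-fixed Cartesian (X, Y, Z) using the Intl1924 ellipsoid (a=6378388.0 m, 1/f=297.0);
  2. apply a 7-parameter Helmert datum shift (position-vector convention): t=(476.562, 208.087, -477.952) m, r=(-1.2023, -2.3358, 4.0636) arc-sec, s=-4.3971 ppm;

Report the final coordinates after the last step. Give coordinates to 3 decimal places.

X=-569689.203 m, Y=4073269.958 m, Z=4861146.526 m

start: φ=49.960688°, λ=97.966909°, h=2097.094 m
→ ECEF (a=6378388.000, f=1/297.0): X=-570032.9738, Y=4073062.6727, Z=4861676.0522
→ Helmert 7p (PV): X=-569689.2027, Y=4073269.9581, Z=4861146.5263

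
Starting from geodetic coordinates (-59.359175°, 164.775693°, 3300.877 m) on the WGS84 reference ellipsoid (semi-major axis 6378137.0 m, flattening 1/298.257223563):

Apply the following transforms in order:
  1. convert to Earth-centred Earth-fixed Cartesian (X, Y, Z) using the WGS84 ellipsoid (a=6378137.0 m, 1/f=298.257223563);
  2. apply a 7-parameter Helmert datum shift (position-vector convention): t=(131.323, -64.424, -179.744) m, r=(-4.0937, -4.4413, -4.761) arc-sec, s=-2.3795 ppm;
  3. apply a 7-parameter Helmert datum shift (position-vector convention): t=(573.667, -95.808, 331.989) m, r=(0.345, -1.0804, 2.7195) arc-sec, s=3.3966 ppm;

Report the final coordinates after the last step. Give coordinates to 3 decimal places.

X=-3145133.252 m, Y=855952.280 m, Z=-5467229.094 m

start: φ=-59.359175°, λ=164.775693°, h=3300.877 m
→ ECEF (a=6378137.000, f=1/298.257223563): X=-3145989.8778, Y=856179.8637, Z=-5467276.0004
→ Helmert 7p (PV): X=-3145713.5854, Y=856077.5101, Z=-5467527.4668
→ Helmert 7p (PV): X=-3145133.2515, Y=855952.2801, Z=-5467229.0940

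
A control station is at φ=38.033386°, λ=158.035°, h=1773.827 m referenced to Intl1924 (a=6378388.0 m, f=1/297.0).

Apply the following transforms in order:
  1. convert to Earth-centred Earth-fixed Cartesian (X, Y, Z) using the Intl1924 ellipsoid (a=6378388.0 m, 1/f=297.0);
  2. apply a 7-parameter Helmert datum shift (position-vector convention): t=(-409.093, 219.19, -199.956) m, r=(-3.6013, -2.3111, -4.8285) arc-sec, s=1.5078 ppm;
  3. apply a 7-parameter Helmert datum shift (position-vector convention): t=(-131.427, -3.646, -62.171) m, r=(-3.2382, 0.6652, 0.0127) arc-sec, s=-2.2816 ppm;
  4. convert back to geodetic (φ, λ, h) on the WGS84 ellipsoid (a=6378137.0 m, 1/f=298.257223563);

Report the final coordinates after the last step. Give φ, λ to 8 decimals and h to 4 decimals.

start: φ=38.033386°, λ=158.035000°, h=1773.827 m
→ ECEF (a=6378388.000, f=1/297.0): X=-4666525.7138, Y=1882083.6444, Z=3909519.8861
→ Helmert 7p (PV): X=-4666941.5892, Y=1882483.1709, Z=3909240.6781
→ Helmert 7p (PV): X=-4667049.8769, Y=1882536.3144, Z=3909155.0850
→ geod (Bowring, a=6378137.000): φ=38.02636336°, λ=158.03245249°, h=2281.7580 m

φ=38.02636336°, λ=158.03245249°, h=2281.7580 m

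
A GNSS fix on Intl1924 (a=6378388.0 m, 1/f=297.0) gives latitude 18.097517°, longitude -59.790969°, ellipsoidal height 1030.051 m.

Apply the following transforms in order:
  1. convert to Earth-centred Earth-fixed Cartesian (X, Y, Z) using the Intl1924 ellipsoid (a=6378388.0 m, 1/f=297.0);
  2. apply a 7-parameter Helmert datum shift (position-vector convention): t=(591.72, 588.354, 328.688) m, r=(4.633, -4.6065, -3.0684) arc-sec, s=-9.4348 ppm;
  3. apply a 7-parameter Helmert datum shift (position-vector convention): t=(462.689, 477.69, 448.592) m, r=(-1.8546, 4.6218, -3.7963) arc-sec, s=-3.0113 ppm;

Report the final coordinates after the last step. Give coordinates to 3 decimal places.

X=3052882.048 m, Y=-5241025.734 m, Z=1969672.627 m

start: φ=18.097517°, λ=-59.790969°, h=1030.051 m
→ ECEF (a=6378388.000, f=1/297.0): X=3052039.9229, Y=-5242028.9167, Z=1968990.7048
→ Helmert 7p (PV): X=3052480.8948, Y=-5241480.7329, Z=1969251.2339
→ Helmert 7p (PV): X=3052882.0479, Y=-5241025.7337, Z=1969672.6267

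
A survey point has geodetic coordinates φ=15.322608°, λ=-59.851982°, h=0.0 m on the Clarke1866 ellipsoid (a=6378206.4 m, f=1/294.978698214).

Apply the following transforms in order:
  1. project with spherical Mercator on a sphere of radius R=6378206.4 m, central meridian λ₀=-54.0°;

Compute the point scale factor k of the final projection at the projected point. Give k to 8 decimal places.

start: φ=15.322608°, λ=-59.851982°, h=0.000 m
→ into merc (λ₀=-54.0°): φ=15.32260800°, λ−λ₀=-5.85198200°
scale k = 1.03685692

1.03685692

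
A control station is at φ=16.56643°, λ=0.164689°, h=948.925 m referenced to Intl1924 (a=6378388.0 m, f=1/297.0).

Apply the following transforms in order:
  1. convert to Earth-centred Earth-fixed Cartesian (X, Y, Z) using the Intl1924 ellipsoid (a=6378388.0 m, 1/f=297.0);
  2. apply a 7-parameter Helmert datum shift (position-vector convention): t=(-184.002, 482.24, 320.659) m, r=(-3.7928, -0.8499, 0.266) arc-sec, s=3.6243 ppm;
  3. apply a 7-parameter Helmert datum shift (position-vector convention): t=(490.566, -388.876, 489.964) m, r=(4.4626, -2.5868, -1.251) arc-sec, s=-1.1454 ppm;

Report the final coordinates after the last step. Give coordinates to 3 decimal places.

X=6116467.123 m, Y=17638.496 m, Z=1808104.850 m

start: φ=16.566430°, λ=0.164689°, h=948.925 m
→ ECEF (a=6378388.000, f=1/297.0): X=6116175.4256, Y=17580.1708, Z=1807187.7763
→ Helmert 7p (PV): X=6116006.1214, Y=18103.5927, Z=1807539.8632
→ Helmert 7p (PV): X=6116467.1233, Y=17638.4957, Z=1808104.8502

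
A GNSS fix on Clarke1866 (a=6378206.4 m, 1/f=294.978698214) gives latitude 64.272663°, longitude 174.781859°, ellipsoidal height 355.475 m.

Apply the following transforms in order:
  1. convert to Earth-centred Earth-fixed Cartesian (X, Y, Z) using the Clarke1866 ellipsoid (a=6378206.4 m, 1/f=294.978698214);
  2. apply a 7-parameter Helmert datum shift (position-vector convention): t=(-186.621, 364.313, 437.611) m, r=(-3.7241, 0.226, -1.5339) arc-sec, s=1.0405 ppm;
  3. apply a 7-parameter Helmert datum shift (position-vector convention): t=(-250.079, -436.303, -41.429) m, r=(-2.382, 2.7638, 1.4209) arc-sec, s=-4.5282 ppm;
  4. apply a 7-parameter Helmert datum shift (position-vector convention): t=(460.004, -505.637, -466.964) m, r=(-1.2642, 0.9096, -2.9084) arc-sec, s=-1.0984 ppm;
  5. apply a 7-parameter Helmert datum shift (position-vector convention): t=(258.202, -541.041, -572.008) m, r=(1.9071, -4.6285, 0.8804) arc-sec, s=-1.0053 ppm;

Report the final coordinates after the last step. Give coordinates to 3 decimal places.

start: φ=64.272663°, λ=174.781859°, h=355.475 m
→ ECEF (a=6378206.400, f=1/294.978698214): X=-2764992.5332, Y=252516.7615, Z=5723102.7301
→ Helmert 7p (PV): X=-2765173.8826, Y=253005.2298, Z=5723544.7663
→ Helmert 7p (PV): X=-2765336.4922, Y=252614.8294, Z=5723511.5494
→ Helmert 7p (PV): X=-2764844.6489, Y=252182.9864, Z=5723048.9451
→ Helmert 7p (PV): X=-2764713.1666, Y=251576.9762, Z=5722411.4735

X=-2764713.167 m, Y=251576.976 m, Z=5722411.473 m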